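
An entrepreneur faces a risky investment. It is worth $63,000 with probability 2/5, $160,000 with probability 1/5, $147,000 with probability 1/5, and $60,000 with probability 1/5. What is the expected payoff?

$98,600

EV = 2/5 × 63000 + 1/5 × 160000 + 1/5 × 147000 + 1/5 × 60000 = 25200 + 32000 + 29400 + 12000 = 98600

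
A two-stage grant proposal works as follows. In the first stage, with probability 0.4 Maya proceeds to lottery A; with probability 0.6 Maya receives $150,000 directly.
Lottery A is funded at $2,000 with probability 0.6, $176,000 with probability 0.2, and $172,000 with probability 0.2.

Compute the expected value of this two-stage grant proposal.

EV(A) = 0.6 × 2000 + 0.2 × 176000 + 0.2 × 172000 = 1200 + 35200 + 34400 = 70800
Branch B: 150000 (certain)
Overall = 0.4 × 70800 + 0.6 × 150000 = 28320 + 90000 = 118320

$118,320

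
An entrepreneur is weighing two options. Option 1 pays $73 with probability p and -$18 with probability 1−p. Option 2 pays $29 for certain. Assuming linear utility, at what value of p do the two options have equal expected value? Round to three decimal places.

p·73 + (1−p)·(-18) = 29
91p − 18 = 29
p = (29 + 18) / 91

p = 0.516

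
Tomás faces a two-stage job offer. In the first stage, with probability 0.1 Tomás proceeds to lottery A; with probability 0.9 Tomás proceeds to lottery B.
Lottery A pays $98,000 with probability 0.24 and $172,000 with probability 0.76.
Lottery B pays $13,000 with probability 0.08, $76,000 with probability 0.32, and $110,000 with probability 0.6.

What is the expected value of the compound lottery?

EV(A) = 0.24 × 98000 + 0.76 × 172000 = 23520 + 130720 = 154240
EV(B) = 0.08 × 13000 + 0.32 × 76000 + 0.6 × 110000 = 1040 + 24320 + 66000 = 91360
Overall = 0.1 × 154240 + 0.9 × 91360 = 15424 + 82224 = 97648

$97,648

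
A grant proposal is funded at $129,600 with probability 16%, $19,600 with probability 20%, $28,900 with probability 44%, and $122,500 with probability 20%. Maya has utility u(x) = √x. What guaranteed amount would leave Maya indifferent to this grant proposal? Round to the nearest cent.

E[u] = 0.16·√129600 + 0.2·√19600 + 0.44·√28900 + 0.2·√122500 = 0.16·360 + 0.2·140 + 0.44·170 + 0.2·350 = 230.4
CE = (230.4)² = 53084.16

$53,084.16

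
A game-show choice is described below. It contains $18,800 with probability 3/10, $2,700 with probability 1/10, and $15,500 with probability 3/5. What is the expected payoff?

EV = 3/10 × 18800 + 1/10 × 2700 + 3/5 × 15500 = 5640 + 270 + 9300 = 15210

$15,210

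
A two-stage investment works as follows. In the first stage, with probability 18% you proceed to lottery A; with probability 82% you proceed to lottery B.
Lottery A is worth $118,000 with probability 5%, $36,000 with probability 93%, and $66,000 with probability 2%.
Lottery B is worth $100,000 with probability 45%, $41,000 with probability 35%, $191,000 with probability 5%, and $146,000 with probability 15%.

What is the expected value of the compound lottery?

$81,782

EV(A) = 0.05 × 118000 + 0.93 × 36000 + 0.02 × 66000 = 5900 + 33480 + 1320 = 40700
EV(B) = 0.45 × 100000 + 0.35 × 41000 + 0.05 × 191000 + 0.15 × 146000 = 45000 + 14350 + 9550 + 21900 = 90800
Overall = 0.18 × 40700 + 0.82 × 90800 = 7326 + 74456 = 81782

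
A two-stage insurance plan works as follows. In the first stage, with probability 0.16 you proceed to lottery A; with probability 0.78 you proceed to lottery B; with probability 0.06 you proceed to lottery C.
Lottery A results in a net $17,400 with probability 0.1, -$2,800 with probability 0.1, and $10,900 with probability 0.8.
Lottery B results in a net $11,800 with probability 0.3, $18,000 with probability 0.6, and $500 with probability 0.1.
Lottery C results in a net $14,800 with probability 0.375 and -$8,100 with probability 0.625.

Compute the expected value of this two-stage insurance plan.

EV(A) = 0.1 × 17400 + 0.1 × (-2800) + 0.8 × 10900 = 1740 − 280 + 8720 = 10180
EV(B) = 0.3 × 11800 + 0.6 × 18000 + 0.1 × 500 = 3540 + 10800 + 50 = 14390
EV(C) = 0.375 × 14800 + 0.625 × (-8100) = 5550 − 5062.5 = 487.5
Overall = 0.16 × 10180 + 0.78 × 14390 + 0.06 × 487.5 = 1628.8 + 11224.2 + 29.25 = 12882.25

$12,882.25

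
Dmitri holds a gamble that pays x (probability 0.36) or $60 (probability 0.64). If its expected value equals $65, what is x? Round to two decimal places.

0.36·x + 0.64·60 = 65
0.36·x = 65 − 38.4 = 26.6
x = 26.6 / 0.36 = 73.8889

x = $73.89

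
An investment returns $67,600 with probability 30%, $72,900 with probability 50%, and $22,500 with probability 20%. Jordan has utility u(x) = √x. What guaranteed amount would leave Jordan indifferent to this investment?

$59,049

E[u] = 0.3·√67600 + 0.5·√72900 + 0.2·√22500 = 0.3·260 + 0.5·270 + 0.2·150 = 243
CE = (243)² = 59049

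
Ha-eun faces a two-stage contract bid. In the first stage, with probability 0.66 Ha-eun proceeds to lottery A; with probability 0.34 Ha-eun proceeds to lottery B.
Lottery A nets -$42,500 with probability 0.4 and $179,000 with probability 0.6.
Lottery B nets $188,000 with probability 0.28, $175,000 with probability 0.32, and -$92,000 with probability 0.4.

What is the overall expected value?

EV(A) = 0.4 × (-42500) + 0.6 × 179000 = -17000 + 107400 = 90400
EV(B) = 0.28 × 188000 + 0.32 × 175000 + 0.4 × (-92000) = 52640 + 56000 − 36800 = 71840
Overall = 0.66 × 90400 + 0.34 × 71840 = 59664 + 24425.6 = 84089.6

$84,089.60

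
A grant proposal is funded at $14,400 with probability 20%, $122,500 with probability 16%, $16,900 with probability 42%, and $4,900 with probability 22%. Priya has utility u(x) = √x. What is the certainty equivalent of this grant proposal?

$22,500

E[u] = 0.2·√14400 + 0.16·√122500 + 0.42·√16900 + 0.22·√4900 = 0.2·120 + 0.16·350 + 0.42·130 + 0.22·70 = 150
CE = (150)² = 22500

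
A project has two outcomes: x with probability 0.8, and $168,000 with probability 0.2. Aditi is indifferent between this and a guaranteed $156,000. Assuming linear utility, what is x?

0.8·x + 0.2·168000 = 156000
0.8·x = 156000 − 33600 = 122400
x = 122400 / 0.8 = 153000

x = $153,000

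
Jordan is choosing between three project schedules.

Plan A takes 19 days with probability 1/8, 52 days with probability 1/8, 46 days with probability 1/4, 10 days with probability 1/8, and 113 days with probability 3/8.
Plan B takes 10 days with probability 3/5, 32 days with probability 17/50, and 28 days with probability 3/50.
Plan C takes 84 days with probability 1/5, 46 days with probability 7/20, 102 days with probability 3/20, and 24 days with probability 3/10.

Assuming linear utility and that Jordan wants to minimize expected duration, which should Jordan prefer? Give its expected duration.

Plan A = 1/8 × 19 + 1/8 × 52 + 1/4 × 46 + 1/8 × 10 + 3/8 × 113 = 2.375 + 6.5 + 11.5 + 1.25 + 42.375 = 64
Plan B = 3/5 × 10 + 17/50 × 32 + 3/50 × 28 = 6 + 10.88 + 1.68 = 18.56
Plan C = 1/5 × 84 + 7/20 × 46 + 3/20 × 102 + 3/10 × 24 = 16.8 + 16.1 + 15.3 + 7.2 = 55.4

Plan B (18.56 days)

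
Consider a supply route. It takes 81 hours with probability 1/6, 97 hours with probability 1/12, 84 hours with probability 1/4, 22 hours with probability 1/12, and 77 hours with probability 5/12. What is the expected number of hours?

76.5 hours

EV = 1/6 × 81 + 1/12 × 97 + 1/4 × 84 + 1/12 × 22 + 5/12 × 77 = 13.5 + 8.0833 + 21 + 1.8333 + 32.0833 = 76.5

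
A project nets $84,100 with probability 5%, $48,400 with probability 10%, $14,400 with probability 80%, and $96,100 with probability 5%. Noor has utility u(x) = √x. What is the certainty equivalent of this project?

E[u] = 0.05·√84100 + 0.1·√48400 + 0.8·√14400 + 0.05·√96100 = 0.05·290 + 0.1·220 + 0.8·120 + 0.05·310 = 148
CE = (148)² = 21904

$21,904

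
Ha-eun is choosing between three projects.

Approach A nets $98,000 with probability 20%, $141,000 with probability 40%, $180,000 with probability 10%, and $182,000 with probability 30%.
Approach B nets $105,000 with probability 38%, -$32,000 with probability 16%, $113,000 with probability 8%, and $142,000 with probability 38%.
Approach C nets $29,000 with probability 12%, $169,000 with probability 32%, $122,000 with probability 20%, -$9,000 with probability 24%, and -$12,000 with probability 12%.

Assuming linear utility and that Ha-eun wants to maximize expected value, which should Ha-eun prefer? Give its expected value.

Approach A = 0.2 × 98000 + 0.4 × 141000 + 0.1 × 180000 + 0.3 × 182000 = 19600 + 56400 + 18000 + 54600 = 148600
Approach B = 0.38 × 105000 + 0.16 × (-32000) + 0.08 × 113000 + 0.38 × 142000 = 39900 − 5120 + 9040 + 53960 = 97780
Approach C = 0.12 × 29000 + 0.32 × 169000 + 0.2 × 122000 + 0.24 × (-9000) + 0.12 × (-12000) = 3480 + 54080 + 24400 − 2160 − 1440 = 78360

Approach A ($148,600)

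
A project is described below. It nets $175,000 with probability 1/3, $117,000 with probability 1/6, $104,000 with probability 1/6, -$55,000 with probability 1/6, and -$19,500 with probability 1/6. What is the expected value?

$82,750

EV = 1/3 × 175000 + 1/6 × 117000 + 1/6 × 104000 + 1/6 × (-55000) + 1/6 × (-19500) = 58333.3333 + 19500 + 17333.3333 − 9166.6667 − 3250 = 82750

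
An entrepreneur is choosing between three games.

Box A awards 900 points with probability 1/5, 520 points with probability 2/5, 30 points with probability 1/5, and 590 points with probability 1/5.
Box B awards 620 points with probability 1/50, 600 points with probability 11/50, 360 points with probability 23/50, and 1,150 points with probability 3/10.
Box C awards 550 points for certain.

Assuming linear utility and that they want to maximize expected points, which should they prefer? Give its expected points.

Box B (655 points)

Box A = 1/5 × 900 + 2/5 × 520 + 1/5 × 30 + 1/5 × 590 = 180 + 208 + 6 + 118 = 512
Box B = 1/50 × 620 + 11/50 × 600 + 23/50 × 360 + 3/10 × 1150 = 12.4 + 132 + 165.6 + 345 = 655
Box C: 550 (certain)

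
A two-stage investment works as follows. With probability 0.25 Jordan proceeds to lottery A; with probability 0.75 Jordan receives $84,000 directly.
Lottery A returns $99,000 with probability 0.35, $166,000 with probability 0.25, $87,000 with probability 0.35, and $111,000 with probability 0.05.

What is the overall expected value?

$91,037.50

EV(A) = 0.35 × 99000 + 0.25 × 166000 + 0.35 × 87000 + 0.05 × 111000 = 34650 + 41500 + 30450 + 5550 = 112150
Branch B: 84000 (certain)
Overall = 0.25 × 112150 + 0.75 × 84000 = 28037.5 + 63000 = 91037.5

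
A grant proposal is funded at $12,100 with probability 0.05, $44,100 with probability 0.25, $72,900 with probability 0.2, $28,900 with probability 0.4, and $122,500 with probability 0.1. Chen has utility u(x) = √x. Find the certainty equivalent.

$46,225

E[u] = 0.05·√12100 + 0.25·√44100 + 0.2·√72900 + 0.4·√28900 + 0.1·√122500 = 0.05·110 + 0.25·210 + 0.2·270 + 0.4·170 + 0.1·350 = 215
CE = (215)² = 46225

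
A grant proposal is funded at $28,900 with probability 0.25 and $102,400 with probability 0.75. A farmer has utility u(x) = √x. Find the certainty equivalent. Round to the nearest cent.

E[u] = 0.25·√28900 + 0.75·√102400 = 0.25·170 + 0.75·320 = 282.5
CE = (282.5)² = 79806.25

$79,806.25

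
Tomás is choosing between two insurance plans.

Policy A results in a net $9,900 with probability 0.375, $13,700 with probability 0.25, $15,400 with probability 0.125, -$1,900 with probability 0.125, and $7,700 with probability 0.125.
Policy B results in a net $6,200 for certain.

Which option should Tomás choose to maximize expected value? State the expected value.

Policy A = 0.375 × 9900 + 0.25 × 13700 + 0.125 × 15400 + 0.125 × (-1900) + 0.125 × 7700 = 3712.5 + 3425 + 1925 − 237.5 + 962.5 = 9787.5
Policy B: 6200 (certain)

Policy A ($9,787.50)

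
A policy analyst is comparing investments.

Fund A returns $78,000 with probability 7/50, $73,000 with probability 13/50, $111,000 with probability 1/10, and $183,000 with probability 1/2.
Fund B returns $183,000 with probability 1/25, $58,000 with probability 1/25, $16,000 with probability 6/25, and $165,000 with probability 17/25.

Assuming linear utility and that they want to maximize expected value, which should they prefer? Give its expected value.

Fund A = 7/50 × 78000 + 13/50 × 73000 + 1/10 × 111000 + 1/2 × 183000 = 10920 + 18980 + 11100 + 91500 = 132500
Fund B = 1/25 × 183000 + 1/25 × 58000 + 6/25 × 16000 + 17/25 × 165000 = 7320 + 2320 + 3840 + 112200 = 125680

Fund A ($132,500)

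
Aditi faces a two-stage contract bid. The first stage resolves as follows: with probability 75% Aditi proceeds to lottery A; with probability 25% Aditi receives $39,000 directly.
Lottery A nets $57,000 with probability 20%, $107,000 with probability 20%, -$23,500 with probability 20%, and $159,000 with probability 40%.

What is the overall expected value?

$78,525

EV(A) = 0.2 × 57000 + 0.2 × 107000 + 0.2 × (-23500) + 0.4 × 159000 = 11400 + 21400 − 4700 + 63600 = 91700
Branch B: 39000 (certain)
Overall = 0.75 × 91700 + 0.25 × 39000 = 68775 + 9750 = 78525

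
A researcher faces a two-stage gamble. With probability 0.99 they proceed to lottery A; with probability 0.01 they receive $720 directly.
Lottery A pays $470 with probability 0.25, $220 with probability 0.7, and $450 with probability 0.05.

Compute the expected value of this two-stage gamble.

$298.26

EV(A) = 0.25 × 470 + 0.7 × 220 + 0.05 × 450 = 117.5 + 154 + 22.5 = 294
Branch B: 720 (certain)
Overall = 0.99 × 294 + 0.01 × 720 = 291.06 + 7.2 = 298.26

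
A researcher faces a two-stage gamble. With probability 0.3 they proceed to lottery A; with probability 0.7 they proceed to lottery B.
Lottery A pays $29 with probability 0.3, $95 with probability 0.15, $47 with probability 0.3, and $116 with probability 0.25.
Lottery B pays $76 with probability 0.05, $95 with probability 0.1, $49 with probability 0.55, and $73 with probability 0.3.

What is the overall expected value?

EV(A) = 0.3 × 29 + 0.15 × 95 + 0.3 × 47 + 0.25 × 116 = 8.7 + 14.25 + 14.1 + 29 = 66.05
EV(B) = 0.05 × 76 + 0.1 × 95 + 0.55 × 49 + 0.3 × 73 = 3.8 + 9.5 + 26.95 + 21.9 = 62.15
Overall = 0.3 × 66.05 + 0.7 × 62.15 = 19.815 + 43.505 = 63.32

$63.32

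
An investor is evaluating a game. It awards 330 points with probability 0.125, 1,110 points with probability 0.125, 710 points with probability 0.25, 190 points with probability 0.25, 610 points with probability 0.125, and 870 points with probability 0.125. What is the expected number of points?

EV = 0.125 × 330 + 0.125 × 1110 + 0.25 × 710 + 0.25 × 190 + 0.125 × 610 + 0.125 × 870 = 41.25 + 138.75 + 177.5 + 47.5 + 76.25 + 108.75 = 590

590 points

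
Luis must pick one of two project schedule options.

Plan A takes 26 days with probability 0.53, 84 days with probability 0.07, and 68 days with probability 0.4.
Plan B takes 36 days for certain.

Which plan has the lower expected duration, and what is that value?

Plan A = 0.53 × 26 + 0.07 × 84 + 0.4 × 68 = 13.78 + 5.88 + 27.2 = 46.86
Plan B: 36 (certain)

Plan B (36 days)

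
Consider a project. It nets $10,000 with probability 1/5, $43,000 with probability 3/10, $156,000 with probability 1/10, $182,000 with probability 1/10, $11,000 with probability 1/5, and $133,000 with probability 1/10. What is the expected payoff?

$64,200

EV = 1/5 × 10000 + 3/10 × 43000 + 1/10 × 156000 + 1/10 × 182000 + 1/5 × 11000 + 1/10 × 133000 = 2000 + 12900 + 15600 + 18200 + 2200 + 13300 = 64200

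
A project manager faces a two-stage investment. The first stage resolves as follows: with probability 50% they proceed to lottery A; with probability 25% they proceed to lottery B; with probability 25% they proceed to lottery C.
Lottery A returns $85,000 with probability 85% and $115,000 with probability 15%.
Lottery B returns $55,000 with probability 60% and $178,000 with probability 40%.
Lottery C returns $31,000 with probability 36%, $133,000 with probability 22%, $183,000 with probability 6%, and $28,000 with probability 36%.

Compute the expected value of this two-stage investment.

EV(A) = 0.85 × 85000 + 0.15 × 115000 = 72250 + 17250 = 89500
EV(B) = 0.6 × 55000 + 0.4 × 178000 = 33000 + 71200 = 104200
EV(C) = 0.36 × 31000 + 0.22 × 133000 + 0.06 × 183000 + 0.36 × 28000 = 11160 + 29260 + 10980 + 10080 = 61480
Overall = 0.5 × 89500 + 0.25 × 104200 + 0.25 × 61480 = 44750 + 26050 + 15370 = 86170

$86,170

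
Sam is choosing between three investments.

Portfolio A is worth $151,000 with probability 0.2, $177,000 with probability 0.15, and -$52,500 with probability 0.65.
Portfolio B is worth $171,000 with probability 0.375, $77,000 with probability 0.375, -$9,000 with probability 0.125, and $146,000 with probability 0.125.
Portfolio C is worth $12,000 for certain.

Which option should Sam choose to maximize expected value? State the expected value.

Portfolio B ($110,125)

Portfolio A = 0.2 × 151000 + 0.15 × 177000 + 0.65 × (-52500) = 30200 + 26550 − 34125 = 22625
Portfolio B = 0.375 × 171000 + 0.375 × 77000 + 0.125 × (-9000) + 0.125 × 146000 = 64125 + 28875 − 1125 + 18250 = 110125
Portfolio C: 12000 (certain)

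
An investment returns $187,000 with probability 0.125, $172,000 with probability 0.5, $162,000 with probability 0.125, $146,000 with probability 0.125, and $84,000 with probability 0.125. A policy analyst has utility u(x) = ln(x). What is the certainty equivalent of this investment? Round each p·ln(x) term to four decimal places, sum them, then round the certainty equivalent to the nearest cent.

E[u] = 0.125·ln(187000) + 0.5·ln(172000) + 0.125·ln(162000) + 0.125·ln(146000) + 0.125·ln(84000) = 1.5174 + 6.0276 + 1.4994 + 1.4864 + 1.4173 = 11.9481
CE = e^11.9481 ≈ 154523.27

$154,523.27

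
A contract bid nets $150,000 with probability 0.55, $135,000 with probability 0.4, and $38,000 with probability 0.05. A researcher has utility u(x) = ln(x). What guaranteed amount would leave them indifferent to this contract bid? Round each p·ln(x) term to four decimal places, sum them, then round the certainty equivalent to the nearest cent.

$134,268.93

E[u] = 0.55·ln(150000) + 0.4·ln(135000) + 0.05·ln(38000) = 6.5551 + 4.7252 + 0.5273 = 11.8076
CE = e^11.8076 ≈ 134268.93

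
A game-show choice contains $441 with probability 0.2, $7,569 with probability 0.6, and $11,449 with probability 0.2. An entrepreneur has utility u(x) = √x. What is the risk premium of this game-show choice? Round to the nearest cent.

$866.56

E[u] = 0.2·√441 + 0.6·√7569 + 0.2·√11449 = 0.2·21 + 0.6·87 + 0.2·107 = 77.8
CE = (77.8)² = 6052.84
Risk premium = EV − CE = 6919.4 − 6052.84 = 866.56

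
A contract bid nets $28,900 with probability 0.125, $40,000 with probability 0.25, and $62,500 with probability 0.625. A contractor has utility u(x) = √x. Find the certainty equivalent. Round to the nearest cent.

E[u] = 0.125·√28900 + 0.25·√40000 + 0.625·√62500 = 0.125·170 + 0.25·200 + 0.625·250 = 227.5
CE = (227.5)² = 51756.25

$51,756.25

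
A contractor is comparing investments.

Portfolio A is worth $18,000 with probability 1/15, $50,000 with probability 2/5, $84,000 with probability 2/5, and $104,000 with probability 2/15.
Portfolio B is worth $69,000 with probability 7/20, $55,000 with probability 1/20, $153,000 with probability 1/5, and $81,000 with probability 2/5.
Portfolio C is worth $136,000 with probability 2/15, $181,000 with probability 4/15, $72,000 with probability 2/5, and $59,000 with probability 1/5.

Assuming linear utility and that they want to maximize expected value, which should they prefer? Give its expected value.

Portfolio C ($107,000)

Portfolio A = 1/15 × 18000 + 2/5 × 50000 + 2/5 × 84000 + 2/15 × 104000 = 1200 + 20000 + 33600 + 13866.6667 = 68666.6667
Portfolio B = 7/20 × 69000 + 1/20 × 55000 + 1/5 × 153000 + 2/5 × 81000 = 24150 + 2750 + 30600 + 32400 = 89900
Portfolio C = 2/15 × 136000 + 4/15 × 181000 + 2/5 × 72000 + 1/5 × 59000 = 18133.3333 + 48266.6667 + 28800 + 11800 = 107000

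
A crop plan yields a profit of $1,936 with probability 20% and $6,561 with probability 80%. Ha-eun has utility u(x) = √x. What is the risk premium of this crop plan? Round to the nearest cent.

E[u] = 0.2·√1936 + 0.8·√6561 = 0.2·44 + 0.8·81 = 73.6
CE = (73.6)² = 5416.96
Risk premium = EV − CE = 5636 − 5416.96 = 219.04

$219.04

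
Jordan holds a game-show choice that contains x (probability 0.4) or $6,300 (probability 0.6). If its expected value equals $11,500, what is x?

0.4·x + 0.6·6300 = 11500
0.4·x = 11500 − 3780 = 7720
x = 7720 / 0.4 = 19300

x = $19,300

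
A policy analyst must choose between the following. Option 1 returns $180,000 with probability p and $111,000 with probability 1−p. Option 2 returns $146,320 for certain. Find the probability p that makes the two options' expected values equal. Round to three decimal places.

p·180000 + (1−p)·111000 = 146320
69000p + 111000 = 146320
p = (146320 − 111000) / 69000

p = 0.512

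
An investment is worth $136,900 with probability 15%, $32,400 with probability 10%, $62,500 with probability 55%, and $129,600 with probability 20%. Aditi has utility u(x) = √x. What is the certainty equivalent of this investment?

E[u] = 0.15·√136900 + 0.1·√32400 + 0.55·√62500 + 0.2·√129600 = 0.15·370 + 0.1·180 + 0.55·250 + 0.2·360 = 283
CE = (283)² = 80089

$80,089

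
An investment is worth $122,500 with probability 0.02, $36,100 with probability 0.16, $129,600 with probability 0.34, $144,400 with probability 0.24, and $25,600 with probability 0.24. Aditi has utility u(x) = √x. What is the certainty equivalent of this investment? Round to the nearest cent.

$83,752.36

E[u] = 0.02·√122500 + 0.16·√36100 + 0.34·√129600 + 0.24·√144400 + 0.24·√25600 = 0.02·350 + 0.16·190 + 0.34·360 + 0.24·380 + 0.24·160 = 289.4
CE = (289.4)² = 83752.36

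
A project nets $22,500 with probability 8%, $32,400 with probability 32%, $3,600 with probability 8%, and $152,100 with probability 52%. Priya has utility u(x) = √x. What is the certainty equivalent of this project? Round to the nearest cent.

$76,839.84

E[u] = 0.08·√22500 + 0.32·√32400 + 0.08·√3600 + 0.52·√152100 = 0.08·150 + 0.32·180 + 0.08·60 + 0.52·390 = 277.2
CE = (277.2)² = 76839.84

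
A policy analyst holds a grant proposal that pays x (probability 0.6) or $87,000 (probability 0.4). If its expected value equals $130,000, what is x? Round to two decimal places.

x = $158,666.67

0.6·x + 0.4·87000 = 130000
0.6·x = 130000 − 34800 = 95200
x = 95200 / 0.6 = 158666.6667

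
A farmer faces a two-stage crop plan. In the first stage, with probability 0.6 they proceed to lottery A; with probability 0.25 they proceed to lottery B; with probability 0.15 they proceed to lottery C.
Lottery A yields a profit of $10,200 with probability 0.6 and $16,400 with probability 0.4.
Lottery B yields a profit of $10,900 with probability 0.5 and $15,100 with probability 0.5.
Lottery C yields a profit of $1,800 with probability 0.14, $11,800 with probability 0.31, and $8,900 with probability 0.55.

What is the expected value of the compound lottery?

$12,178.75

EV(A) = 0.6 × 10200 + 0.4 × 16400 = 6120 + 6560 = 12680
EV(B) = 0.5 × 10900 + 0.5 × 15100 = 5450 + 7550 = 13000
EV(C) = 0.14 × 1800 + 0.31 × 11800 + 0.55 × 8900 = 252 + 3658 + 4895 = 8805
Overall = 0.6 × 12680 + 0.25 × 13000 + 0.15 × 8805 = 7608 + 3250 + 1320.75 = 12178.75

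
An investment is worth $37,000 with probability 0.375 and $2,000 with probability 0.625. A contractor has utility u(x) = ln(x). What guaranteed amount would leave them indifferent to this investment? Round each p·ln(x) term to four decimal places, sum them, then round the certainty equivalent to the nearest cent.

$5,973.57

E[u] = 0.375·ln(37000) + 0.625·ln(2000) = 3.9445 + 4.7506 = 8.6951
CE = e^8.6951 ≈ 5973.57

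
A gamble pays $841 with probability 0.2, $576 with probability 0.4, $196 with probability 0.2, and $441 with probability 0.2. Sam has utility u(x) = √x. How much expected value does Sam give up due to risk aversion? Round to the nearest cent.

$24.24

E[u] = 0.2·√841 + 0.4·√576 + 0.2·√196 + 0.2·√441 = 0.2·29 + 0.4·24 + 0.2·14 + 0.2·21 = 22.4
CE = (22.4)² = 501.76
Risk premium = EV − CE = 526 − 501.76 = 24.24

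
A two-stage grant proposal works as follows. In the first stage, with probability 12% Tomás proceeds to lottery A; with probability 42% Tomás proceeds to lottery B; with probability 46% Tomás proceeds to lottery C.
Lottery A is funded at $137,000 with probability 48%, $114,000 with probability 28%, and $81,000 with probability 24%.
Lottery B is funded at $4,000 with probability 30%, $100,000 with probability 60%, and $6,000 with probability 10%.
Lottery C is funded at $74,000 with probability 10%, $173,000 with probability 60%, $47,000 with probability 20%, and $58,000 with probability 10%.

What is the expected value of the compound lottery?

EV(A) = 0.48 × 137000 + 0.28 × 114000 + 0.24 × 81000 = 65760 + 31920 + 19440 = 117120
EV(B) = 0.3 × 4000 + 0.6 × 100000 + 0.1 × 6000 = 1200 + 60000 + 600 = 61800
EV(C) = 0.1 × 74000 + 0.6 × 173000 + 0.2 × 47000 + 0.1 × 58000 = 7400 + 103800 + 9400 + 5800 = 126400
Overall = 0.12 × 117120 + 0.42 × 61800 + 0.46 × 126400 = 14054.4 + 25956 + 58144 = 98154.4

$98,154.40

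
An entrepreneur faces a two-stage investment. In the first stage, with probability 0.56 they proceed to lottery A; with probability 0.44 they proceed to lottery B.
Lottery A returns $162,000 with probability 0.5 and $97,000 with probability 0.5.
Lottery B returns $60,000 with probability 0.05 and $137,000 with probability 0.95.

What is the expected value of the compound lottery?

$131,106

EV(A) = 0.5 × 162000 + 0.5 × 97000 = 81000 + 48500 = 129500
EV(B) = 0.05 × 60000 + 0.95 × 137000 = 3000 + 130150 = 133150
Overall = 0.56 × 129500 + 0.44 × 133150 = 72520 + 58586 = 131106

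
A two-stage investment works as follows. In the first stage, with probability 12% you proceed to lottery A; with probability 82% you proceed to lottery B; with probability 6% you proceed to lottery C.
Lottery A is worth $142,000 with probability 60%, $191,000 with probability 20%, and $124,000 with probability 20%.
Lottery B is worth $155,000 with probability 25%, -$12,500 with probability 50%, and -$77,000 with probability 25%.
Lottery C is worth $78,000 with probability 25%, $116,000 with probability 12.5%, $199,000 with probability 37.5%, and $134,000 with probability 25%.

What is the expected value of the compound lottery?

EV(A) = 0.6 × 142000 + 0.2 × 191000 + 0.2 × 124000 = 85200 + 38200 + 24800 = 148200
EV(B) = 0.25 × 155000 + 0.5 × (-12500) + 0.25 × (-77000) = 38750 − 6250 − 19250 = 13250
EV(C) = 0.25 × 78000 + 0.125 × 116000 + 0.375 × 199000 + 0.25 × 134000 = 19500 + 14500 + 74625 + 33500 = 142125
Overall = 0.12 × 148200 + 0.82 × 13250 + 0.06 × 142125 = 17784 + 10865 + 8527.5 = 37176.5

$37,176.50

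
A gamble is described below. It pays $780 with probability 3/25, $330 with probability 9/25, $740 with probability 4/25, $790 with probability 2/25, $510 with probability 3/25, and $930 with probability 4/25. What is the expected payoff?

EV = 3/25 × 780 + 9/25 × 330 + 4/25 × 740 + 2/25 × 790 + 3/25 × 510 + 4/25 × 930 = 93.6 + 118.8 + 118.4 + 63.2 + 61.2 + 148.8 = 604

$604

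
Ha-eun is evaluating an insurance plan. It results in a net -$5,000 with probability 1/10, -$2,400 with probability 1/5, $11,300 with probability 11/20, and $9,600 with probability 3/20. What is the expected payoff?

EV = 1/10 × (-5000) + 1/5 × (-2400) + 11/20 × 11300 + 3/20 × 9600 = -500 − 480 + 6215 + 1440 = 6675

$6,675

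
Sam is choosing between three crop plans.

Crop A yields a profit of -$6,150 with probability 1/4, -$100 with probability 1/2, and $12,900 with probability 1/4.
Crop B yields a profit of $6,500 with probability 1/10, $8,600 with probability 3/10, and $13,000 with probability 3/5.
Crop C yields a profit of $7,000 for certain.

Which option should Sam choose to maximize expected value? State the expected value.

Crop B ($11,030)

Crop A = 1/4 × (-6150) + 1/2 × (-100) + 1/4 × 12900 = -1537.5 − 50 + 3225 = 1637.5
Crop B = 1/10 × 6500 + 3/10 × 8600 + 3/5 × 13000 = 650 + 2580 + 7800 = 11030
Crop C: 7000 (certain)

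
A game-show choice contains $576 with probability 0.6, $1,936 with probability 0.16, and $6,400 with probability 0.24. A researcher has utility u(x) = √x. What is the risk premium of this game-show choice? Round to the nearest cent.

$539.75

E[u] = 0.6·√576 + 0.16·√1936 + 0.24·√6400 = 0.6·24 + 0.16·44 + 0.24·80 = 40.64
CE = (40.64)² = 1651.6096
Risk premium = EV − CE = 2191.36 − 1651.6096 = 539.7504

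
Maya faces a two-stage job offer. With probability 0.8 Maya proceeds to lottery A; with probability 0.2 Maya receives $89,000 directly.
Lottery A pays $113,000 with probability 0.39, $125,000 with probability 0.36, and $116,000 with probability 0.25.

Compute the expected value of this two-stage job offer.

EV(A) = 0.39 × 113000 + 0.36 × 125000 + 0.25 × 116000 = 44070 + 45000 + 29000 = 118070
Branch B: 89000 (certain)
Overall = 0.8 × 118070 + 0.2 × 89000 = 94456 + 17800 = 112256

$112,256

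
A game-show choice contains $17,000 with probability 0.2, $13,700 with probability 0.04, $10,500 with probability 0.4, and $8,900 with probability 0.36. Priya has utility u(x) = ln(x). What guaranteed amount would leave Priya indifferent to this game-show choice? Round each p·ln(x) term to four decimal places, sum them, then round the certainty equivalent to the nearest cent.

E[u] = 0.2·ln(17000) + 0.04·ln(13700) + 0.4·ln(10500) + 0.36·ln(8900) = 1.9482 + 0.3810 + 3.7037 + 3.2738 = 9.3067
CE = e^9.3067 ≈ 11011.55

$11,011.55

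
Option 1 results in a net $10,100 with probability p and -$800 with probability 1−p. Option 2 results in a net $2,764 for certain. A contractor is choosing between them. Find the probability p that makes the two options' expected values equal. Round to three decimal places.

p = 0.327

p·10100 + (1−p)·(-800) = 2764
10900p − 800 = 2764
p = (2764 + 800) / 10900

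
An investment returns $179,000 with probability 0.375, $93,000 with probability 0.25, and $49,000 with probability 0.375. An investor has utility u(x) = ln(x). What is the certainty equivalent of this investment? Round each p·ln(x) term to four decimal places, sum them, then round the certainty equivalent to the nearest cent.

E[u] = 0.375·ln(179000) + 0.25·ln(93000) + 0.375·ln(49000) = 4.5357 + 2.8601 + 4.0498 = 11.4456
CE = e^11.4456 ≈ 93489.09

$93,489.09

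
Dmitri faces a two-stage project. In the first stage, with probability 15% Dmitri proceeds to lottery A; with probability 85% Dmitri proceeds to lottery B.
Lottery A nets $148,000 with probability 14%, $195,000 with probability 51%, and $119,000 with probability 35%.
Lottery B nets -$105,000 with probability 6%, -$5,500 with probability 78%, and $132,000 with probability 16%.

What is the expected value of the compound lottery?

$33,223.50

EV(A) = 0.14 × 148000 + 0.51 × 195000 + 0.35 × 119000 = 20720 + 99450 + 41650 = 161820
EV(B) = 0.06 × (-105000) + 0.78 × (-5500) + 0.16 × 132000 = -6300 − 4290 + 21120 = 10530
Overall = 0.15 × 161820 + 0.85 × 10530 = 24273 + 8950.5 = 33223.5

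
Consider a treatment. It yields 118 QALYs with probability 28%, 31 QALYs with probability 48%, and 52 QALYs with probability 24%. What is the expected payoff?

60.4 QALYs

EV = 0.28 × 118 + 0.48 × 31 + 0.24 × 52 = 33.04 + 14.88 + 12.48 = 60.4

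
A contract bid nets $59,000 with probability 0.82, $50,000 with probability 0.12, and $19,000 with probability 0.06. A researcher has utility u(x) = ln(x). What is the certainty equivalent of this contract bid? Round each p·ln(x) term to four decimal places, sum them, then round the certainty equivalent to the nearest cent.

E[u] = 0.82·ln(59000) + 0.12·ln(50000) + 0.06·ln(19000) = 9.0079 + 1.2984 + 0.5911 = 10.8974
CE = e^10.8974 ≈ 54035.69

$54,035.69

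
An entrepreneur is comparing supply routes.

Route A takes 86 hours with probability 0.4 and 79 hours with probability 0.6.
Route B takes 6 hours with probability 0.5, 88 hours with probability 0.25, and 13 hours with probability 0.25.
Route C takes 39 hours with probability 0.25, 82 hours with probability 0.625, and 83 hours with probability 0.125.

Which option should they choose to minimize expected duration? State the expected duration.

Route A = 0.4 × 86 + 0.6 × 79 = 34.4 + 47.4 = 81.8
Route B = 0.5 × 6 + 0.25 × 88 + 0.25 × 13 = 3 + 22 + 3.25 = 28.25
Route C = 0.25 × 39 + 0.625 × 82 + 0.125 × 83 = 9.75 + 51.25 + 10.375 = 71.375

Route B (28.25 hours)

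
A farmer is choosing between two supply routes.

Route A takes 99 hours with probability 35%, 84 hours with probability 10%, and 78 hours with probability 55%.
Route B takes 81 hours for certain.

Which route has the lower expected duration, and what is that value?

Route B (81 hours)

Route A = 0.35 × 99 + 0.1 × 84 + 0.55 × 78 = 34.65 + 8.4 + 42.9 = 85.95
Route B: 81 (certain)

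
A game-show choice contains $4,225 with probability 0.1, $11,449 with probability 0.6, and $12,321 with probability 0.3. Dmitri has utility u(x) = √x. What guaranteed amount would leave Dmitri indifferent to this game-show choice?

$10,816

E[u] = 0.1·√4225 + 0.6·√11449 + 0.3·√12321 = 0.1·65 + 0.6·107 + 0.3·111 = 104
CE = (104)² = 10816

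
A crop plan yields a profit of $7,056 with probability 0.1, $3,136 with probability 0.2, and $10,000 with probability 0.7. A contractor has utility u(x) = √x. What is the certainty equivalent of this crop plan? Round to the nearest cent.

$8,028.16

E[u] = 0.1·√7056 + 0.2·√3136 + 0.7·√10000 = 0.1·84 + 0.2·56 + 0.7·100 = 89.6
CE = (89.6)² = 8028.16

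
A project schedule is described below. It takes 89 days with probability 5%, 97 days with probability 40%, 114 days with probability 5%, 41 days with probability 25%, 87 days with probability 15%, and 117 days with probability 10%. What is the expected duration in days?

EV = 0.05 × 89 + 0.4 × 97 + 0.05 × 114 + 0.25 × 41 + 0.15 × 87 + 0.1 × 117 = 4.45 + 38.8 + 5.7 + 10.25 + 13.05 + 11.7 = 83.95

83.95 days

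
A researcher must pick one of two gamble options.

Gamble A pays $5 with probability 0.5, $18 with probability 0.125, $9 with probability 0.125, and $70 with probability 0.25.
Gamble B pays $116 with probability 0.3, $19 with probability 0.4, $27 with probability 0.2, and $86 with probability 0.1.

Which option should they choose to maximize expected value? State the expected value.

Gamble B ($56.40)

Gamble A = 0.5 × 5 + 0.125 × 18 + 0.125 × 9 + 0.25 × 70 = 2.5 + 2.25 + 1.125 + 17.5 = 23.375
Gamble B = 0.3 × 116 + 0.4 × 19 + 0.2 × 27 + 0.1 × 86 = 34.8 + 7.6 + 5.4 + 8.6 = 56.4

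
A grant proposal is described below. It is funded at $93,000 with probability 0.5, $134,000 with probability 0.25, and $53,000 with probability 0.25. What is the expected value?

EV = 0.5 × 93000 + 0.25 × 134000 + 0.25 × 53000 = 46500 + 33500 + 13250 = 93250

$93,250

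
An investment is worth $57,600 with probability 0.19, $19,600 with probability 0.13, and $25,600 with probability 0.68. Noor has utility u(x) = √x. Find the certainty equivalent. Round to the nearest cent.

$29,790.76

E[u] = 0.19·√57600 + 0.13·√19600 + 0.68·√25600 = 0.19·240 + 0.13·140 + 0.68·160 = 172.6
CE = (172.6)² = 29790.76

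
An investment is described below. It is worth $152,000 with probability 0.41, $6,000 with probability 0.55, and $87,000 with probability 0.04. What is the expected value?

$69,100

EV = 0.41 × 152000 + 0.55 × 6000 + 0.04 × 87000 = 62320 + 3300 + 3480 = 69100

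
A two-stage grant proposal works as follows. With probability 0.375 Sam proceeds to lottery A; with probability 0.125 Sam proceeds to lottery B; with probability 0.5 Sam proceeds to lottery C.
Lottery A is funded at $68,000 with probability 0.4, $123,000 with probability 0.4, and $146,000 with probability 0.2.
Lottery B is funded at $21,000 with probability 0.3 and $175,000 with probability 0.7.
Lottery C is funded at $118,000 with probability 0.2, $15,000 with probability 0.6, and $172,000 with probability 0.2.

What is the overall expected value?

EV(A) = 0.4 × 68000 + 0.4 × 123000 + 0.2 × 146000 = 27200 + 49200 + 29200 = 105600
EV(B) = 0.3 × 21000 + 0.7 × 175000 = 6300 + 122500 = 128800
EV(C) = 0.2 × 118000 + 0.6 × 15000 + 0.2 × 172000 = 23600 + 9000 + 34400 = 67000
Overall = 0.375 × 105600 + 0.125 × 128800 + 0.5 × 67000 = 39600 + 16100 + 33500 = 89200

$89,200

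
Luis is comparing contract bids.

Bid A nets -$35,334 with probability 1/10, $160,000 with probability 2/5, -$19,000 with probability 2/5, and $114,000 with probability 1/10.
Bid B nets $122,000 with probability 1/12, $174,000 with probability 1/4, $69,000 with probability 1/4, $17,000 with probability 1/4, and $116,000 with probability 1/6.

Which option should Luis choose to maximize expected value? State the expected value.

Bid B ($94,500)

Bid A = 1/10 × (-35334) + 2/5 × 160000 + 2/5 × (-19000) + 1/10 × 114000 = -3533.4 + 64000 − 7600 + 11400 = 64266.6
Bid B = 1/12 × 122000 + 1/4 × 174000 + 1/4 × 69000 + 1/4 × 17000 + 1/6 × 116000 = 10166.6667 + 43500 + 17250 + 4250 + 19333.3333 = 94500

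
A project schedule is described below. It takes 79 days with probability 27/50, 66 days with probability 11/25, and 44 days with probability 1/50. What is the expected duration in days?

72.58 days

EV = 27/50 × 79 + 11/25 × 66 + 1/50 × 44 = 42.66 + 29.04 + 0.88 = 72.58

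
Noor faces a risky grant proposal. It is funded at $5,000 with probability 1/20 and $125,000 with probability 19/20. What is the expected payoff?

$119,000

EV = 1/20 × 5000 + 19/20 × 125000 = 250 + 118750 = 119000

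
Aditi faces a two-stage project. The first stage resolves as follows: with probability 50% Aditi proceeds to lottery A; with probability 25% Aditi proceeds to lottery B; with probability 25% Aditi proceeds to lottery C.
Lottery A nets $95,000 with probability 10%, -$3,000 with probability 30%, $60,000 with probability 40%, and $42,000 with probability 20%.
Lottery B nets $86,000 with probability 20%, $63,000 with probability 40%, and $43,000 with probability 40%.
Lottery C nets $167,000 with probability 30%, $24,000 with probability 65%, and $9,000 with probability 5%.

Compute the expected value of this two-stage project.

$51,937.50

EV(A) = 0.1 × 95000 + 0.3 × (-3000) + 0.4 × 60000 + 0.2 × 42000 = 9500 − 900 + 24000 + 8400 = 41000
EV(B) = 0.2 × 86000 + 0.4 × 63000 + 0.4 × 43000 = 17200 + 25200 + 17200 = 59600
EV(C) = 0.3 × 167000 + 0.65 × 24000 + 0.05 × 9000 = 50100 + 15600 + 450 = 66150
Overall = 0.5 × 41000 + 0.25 × 59600 + 0.25 × 66150 = 20500 + 14900 + 16537.5 = 51937.5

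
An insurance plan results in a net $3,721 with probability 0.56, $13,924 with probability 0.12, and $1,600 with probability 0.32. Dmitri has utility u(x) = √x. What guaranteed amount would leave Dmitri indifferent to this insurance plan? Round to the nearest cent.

$3,735.65

E[u] = 0.56·√3721 + 0.12·√13924 + 0.32·√1600 = 0.56·61 + 0.12·118 + 0.32·40 = 61.12
CE = (61.12)² = 3735.6544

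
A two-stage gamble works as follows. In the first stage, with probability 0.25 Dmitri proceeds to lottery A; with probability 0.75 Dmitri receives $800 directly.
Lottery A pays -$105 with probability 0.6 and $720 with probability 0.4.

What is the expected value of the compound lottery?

$656.25

EV(A) = 0.6 × (-105) + 0.4 × 720 = -63 + 288 = 225
Branch B: 800 (certain)
Overall = 0.25 × 225 + 0.75 × 800 = 56.25 + 600 = 656.25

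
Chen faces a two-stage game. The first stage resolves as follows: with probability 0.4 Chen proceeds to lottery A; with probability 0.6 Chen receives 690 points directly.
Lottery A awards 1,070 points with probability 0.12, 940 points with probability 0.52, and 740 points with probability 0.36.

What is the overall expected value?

767.44 points

EV(A) = 0.12 × 1070 + 0.52 × 940 + 0.36 × 740 = 128.4 + 488.8 + 266.4 = 883.6
Branch B: 690 (certain)
Overall = 0.4 × 883.6 + 0.6 × 690 = 353.44 + 414 = 767.44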